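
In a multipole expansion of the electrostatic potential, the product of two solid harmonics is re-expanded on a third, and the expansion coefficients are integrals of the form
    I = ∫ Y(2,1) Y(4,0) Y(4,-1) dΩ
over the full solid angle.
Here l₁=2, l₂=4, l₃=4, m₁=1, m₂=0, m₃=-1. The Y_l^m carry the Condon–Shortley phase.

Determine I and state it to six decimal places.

-0.044869

Checks pass: Σm=0; 10 even; l₃=4∈[2,6].
(2·2+1)(2·4+1)(2·4+1) = 405
Δ: 2! 2! 6! / 11! → 1/13860
sum: t=0:+1/192 t=1:−1/36 t=2:+1/192 = -5/288
3j²(2 4 4; 0 0 0) = Δ·Π!·Σ² = 20/693  (sign -1)
sum: t=0:+1/96 t=1:−1/72 = -1/288
3j²(2 4 4; 1 0 -1) = Δ·Π!·Σ² = 1/462  (sign +1)
combine: 4πI² = 405·20/693·1/462 = 150/5929
take √, sign -1: I = -0.04486937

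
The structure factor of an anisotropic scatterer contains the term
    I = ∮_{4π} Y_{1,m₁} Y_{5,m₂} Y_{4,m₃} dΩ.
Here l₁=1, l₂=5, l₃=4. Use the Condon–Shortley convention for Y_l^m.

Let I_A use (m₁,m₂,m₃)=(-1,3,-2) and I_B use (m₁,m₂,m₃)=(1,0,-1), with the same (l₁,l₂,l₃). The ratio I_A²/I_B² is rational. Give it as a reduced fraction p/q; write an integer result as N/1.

l's match ⇒ only the (l;m) 3-j factors differ between A and B.
A: triangle coeff Δ(1,5,4) = 1/495; Σ_t [2,2]: t=2:+1/2880 = 1/2880; (3j)²=28/495 [(1 5 4; -1 3 -2)], sign=+1
B: triangle coeff Δ(1,5,4) = 1/495; Σ_t [0,0]: t=0:+1/1440 = 1/1440; (3j)²=2/99 [(1 5 4; 1 0 -1)], sign=-1
I_A²/I_B² = (28/495)/(2/99) = 14/5

14/5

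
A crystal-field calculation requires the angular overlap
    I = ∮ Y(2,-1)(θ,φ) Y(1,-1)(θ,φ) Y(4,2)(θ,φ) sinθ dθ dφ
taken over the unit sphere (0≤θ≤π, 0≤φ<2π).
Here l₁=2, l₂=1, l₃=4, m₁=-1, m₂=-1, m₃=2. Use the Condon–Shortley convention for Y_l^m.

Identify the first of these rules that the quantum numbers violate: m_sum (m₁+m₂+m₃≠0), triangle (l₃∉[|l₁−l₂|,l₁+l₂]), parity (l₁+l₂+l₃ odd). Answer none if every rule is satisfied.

Σmᵢ = 0  ✓
l₃∈[|l₁−l₂|,l₁+l₂]=[1,3], have l₃=4  ✗
Σlᵢ = 7 ⇒ odd

triangle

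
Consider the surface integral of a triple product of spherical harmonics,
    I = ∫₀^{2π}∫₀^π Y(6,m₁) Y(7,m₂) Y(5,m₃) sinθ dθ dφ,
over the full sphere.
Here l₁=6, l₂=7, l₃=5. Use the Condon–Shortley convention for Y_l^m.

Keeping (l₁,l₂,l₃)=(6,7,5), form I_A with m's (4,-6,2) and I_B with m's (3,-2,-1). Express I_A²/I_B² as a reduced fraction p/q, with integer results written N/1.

Shared (l₁,l₂,l₃)=(6,7,5): N and (l;000)² cancel in I_A²/I_B².
A: Δ = 8!·4!·6!/19! = 1/174594420; Racah Σ t=0..1: t=0:+1/19353600 t=1:−1/21772800 = 1/174182400; ⇒ 3j(6 7 5; 4 -6 2)² = 1/3876, sgn -1
B: Δ = 8!·4!·6!/19! = 1/174594420; Racah Σ t=0..3: t=0:+1/29030400 t=1:−1/967680 t=2:+1/311040 t=3:−1/829440 = 11/10886400; ⇒ 3j(6 7 5; 3 -2 -1)² = 1408/146965, sgn +1
I_A²/I_B² = (1/3876)/(1408/146965) = 455/16896

455/16896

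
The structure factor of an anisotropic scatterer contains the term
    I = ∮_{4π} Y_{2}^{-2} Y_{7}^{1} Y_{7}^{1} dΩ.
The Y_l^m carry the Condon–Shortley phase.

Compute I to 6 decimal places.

0.195759

m-sum 0 ✓  L=16 even ✓  5≤7≤9 ✓
Π(2lᵢ+1) = 5×15×15 = 1125
triangle coeff Δ(2,7,7) = 1/185640
Σ_t [0,2]: t=0:+1/2419200 t=1:−1/518400 t=2:+1/2419200 = -1/907200
(3j)²=56/3315 [(2 7 7; 0 0 0)], sign=+1
Σ_t [2,2]: t=2:+1/2073600 = 1/2073600
(3j)²=28/1105 [(2 7 7; -2 1 1)], sign=+1
⇒ 4πI² = 23520/48841
I = (+1)√(23520/48841/(4π)) = 0.19575887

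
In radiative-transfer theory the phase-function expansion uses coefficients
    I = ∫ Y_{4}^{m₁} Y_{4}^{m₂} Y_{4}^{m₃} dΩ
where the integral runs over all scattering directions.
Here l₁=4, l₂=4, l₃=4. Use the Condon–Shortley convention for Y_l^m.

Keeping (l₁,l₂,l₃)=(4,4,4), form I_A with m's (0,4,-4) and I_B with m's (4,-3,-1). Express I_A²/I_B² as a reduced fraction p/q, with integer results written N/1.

2/5

Same 4,4,4: normalisation and zero-m 3j drop out of the ratio.
A: Δ: 4! 4! 4! / 13! → 1/450450; sum: t=4:+1/13824 = 1/13824; 3j²(4 4 4; 0 4 -4) = Δ·Π!·Σ² = 14/1287  (sign +1)
B: Δ: 4! 4! 4! / 13! → 1/450450; sum: t=0:+1/3456 = 1/3456; 3j²(4 4 4; 4 -3 -1) = Δ·Π!·Σ² = 35/1287  (sign -1)
I_A²/I_B² = (14/1287)/(35/1287) = 2/5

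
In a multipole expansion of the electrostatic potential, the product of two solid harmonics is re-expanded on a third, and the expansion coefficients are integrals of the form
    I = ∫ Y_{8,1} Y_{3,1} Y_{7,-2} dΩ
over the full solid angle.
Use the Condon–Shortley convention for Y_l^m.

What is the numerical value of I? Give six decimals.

0.048853

m-sum 0 ✓  L=18 even ✓  5≤7≤11 ✓
Π(2lᵢ+1) = 17×7×15 = 1785
triangle coeff Δ(8,3,7) = 1/5290740
Σ_t [1,3]: t=1:−1/7257600 t=2:+1/2073600 t=3:−1/7257600 = 1/4838400
(3j)²=252/20995 [(8 3 7; 0 0 0)], sign=-1
Σ_t [2,4]: t=2:+1/4838400 t=3:−1/5806080 t=4:+1/104509440 = 23/522547200
(3j)²=529/377910 [(8 3 7; 1 1 -2)], sign=-1
⇒ 4πI² = 155526/5185765
I = (+1)√(155526/5185765/(4π)) = 0.04885288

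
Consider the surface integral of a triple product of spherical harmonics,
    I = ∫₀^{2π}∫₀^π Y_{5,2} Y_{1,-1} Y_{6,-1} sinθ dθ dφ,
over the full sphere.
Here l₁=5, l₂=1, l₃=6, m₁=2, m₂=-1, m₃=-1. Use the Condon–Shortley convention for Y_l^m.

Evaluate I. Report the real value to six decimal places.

m-sum 0 ✓  L=12 even ✓  4≤6≤6 ✓
Π(2lᵢ+1) = 11×3×13 = 429
triangle coeff Δ(5,1,6) = 1/858
Σ_t [0,0]: t=0:+1/14400 = 1/14400
(3j)²=6/143 [(5 1 6; 0 0 0)], sign=+1
Σ_t [0,0]: t=0:+1/60480 = 1/60480
(3j)²=5/429 [(5 1 6; 2 -1 -1)], sign=-1
⇒ 4πI² = 30/143
I = (-1)√(30/143/(4π)) = -0.12920749

-0.129207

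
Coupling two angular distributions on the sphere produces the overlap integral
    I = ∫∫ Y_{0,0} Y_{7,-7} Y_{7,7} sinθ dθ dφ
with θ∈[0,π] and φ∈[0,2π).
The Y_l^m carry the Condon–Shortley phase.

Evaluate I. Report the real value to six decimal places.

Rules hold: Σm=0, L=14 even, 7≤7≤7.
N = 1·15·15 = 225
Δ = 0!·0!·14!/15! = 1/15
Racah Σ t=0..0: t=0:+1/25401600 = 1/25401600
⇒ 3j(0 7 7; 0 0 0)² = 1/15, sgn -1
Racah Σ t=0..0: t=0:+1/87178291200 = 1/87178291200
⇒ 3j(0 7 7; 0 -7 7)² = 1/15, sgn +1
4πI² = N·(3j₀)²·(3jₘ)² = 1/1
I = -1·√(1/4π) = -0.28209479

-0.282095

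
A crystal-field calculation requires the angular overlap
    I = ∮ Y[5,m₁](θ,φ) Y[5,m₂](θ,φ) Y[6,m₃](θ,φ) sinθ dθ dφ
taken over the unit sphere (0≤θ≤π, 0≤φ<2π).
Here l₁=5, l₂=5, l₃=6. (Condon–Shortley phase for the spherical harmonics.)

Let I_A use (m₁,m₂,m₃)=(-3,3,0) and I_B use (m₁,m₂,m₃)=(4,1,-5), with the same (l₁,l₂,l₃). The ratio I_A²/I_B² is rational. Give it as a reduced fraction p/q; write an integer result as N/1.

l's match ⇒ only the (l;m) 3-j factors differ between A and B.
A: triangle coeff Δ(5,5,6) = 1/28588560; Σ_t [2,4]: t=2:+1/2073600 t=3:−1/86400 t=4:+1/55296 = 29/4147200; (3j)²=841/145860 [(5 5 6; -3 3 0)], sign=+1
B: triangle coeff Δ(5,5,6) = 1/28588560; Σ_t [0,1]: t=0:+1/2073600 t=1:−1/518400 = -1/691200; (3j)²=81/4420 [(5 5 6; 4 1 -5)], sign=+1
I_A²/I_B² = (841/145860)/(81/4420) = 841/2673

841/2673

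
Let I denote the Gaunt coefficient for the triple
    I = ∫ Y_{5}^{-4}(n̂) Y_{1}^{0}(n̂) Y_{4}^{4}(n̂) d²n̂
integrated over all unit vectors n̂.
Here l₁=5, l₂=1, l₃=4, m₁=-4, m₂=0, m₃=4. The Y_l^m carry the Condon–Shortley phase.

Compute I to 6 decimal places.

Rules hold: Σm=0, L=10 even, 4≤4≤6.
N = 11·3·9 = 297
Δ = 2!·8!·0!/11! = 1/495
Racah Σ t=1..1: t=1:−1/576 = -1/576
⇒ 3j(5 1 4; 0 0 0)² = 5/99, sgn -1
Racah Σ t=1..1: t=1:−1/40320 = -1/40320
⇒ 3j(5 1 4; -4 0 4)² = 1/55, sgn -1
4πI² = N·(3j₀)²·(3jₘ)² = 3/11
I = +1·√(0.272727/4π) = 0.14731920

0.147319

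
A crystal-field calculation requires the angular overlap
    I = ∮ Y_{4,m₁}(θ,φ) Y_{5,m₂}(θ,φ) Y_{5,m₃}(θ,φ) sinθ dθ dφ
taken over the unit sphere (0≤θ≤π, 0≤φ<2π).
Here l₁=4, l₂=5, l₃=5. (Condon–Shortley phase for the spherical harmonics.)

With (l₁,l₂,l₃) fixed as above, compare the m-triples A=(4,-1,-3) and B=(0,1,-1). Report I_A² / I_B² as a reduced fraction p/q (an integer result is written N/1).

l's match ⇒ only the (l;m) 3-j factors differ between A and B.
A: triangle coeff Δ(4,5,5) = 1/3153150; Σ_t [0,0]: t=0:+1/27648 = 1/27648; (3j)²=10/429 [(4 5 5; 4 -1 -3)], sign=+1
B: triangle coeff Δ(4,5,5) = 1/3153150; Σ_t [0,4]: t=0:+1/414720 t=1:−1/4320 t=2:+1/768 t=3:−1/1296 t=4:+1/27648 = 7/20736; (3j)²=8/1287 [(4 5 5; 0 1 -1)], sign=+1
I_A²/I_B² = (10/429)/(8/1287) = 15/4

15/4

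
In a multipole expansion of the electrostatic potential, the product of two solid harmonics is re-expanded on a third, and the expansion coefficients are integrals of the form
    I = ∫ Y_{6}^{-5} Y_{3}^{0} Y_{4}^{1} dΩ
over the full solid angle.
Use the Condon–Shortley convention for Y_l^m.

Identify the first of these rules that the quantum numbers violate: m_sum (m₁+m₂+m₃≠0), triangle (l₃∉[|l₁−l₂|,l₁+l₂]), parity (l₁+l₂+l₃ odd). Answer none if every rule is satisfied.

Σmᵢ = -4  ✗
l₃∈[|l₁−l₂|,l₁+l₂]=[3,9], have l₃=4
Σlᵢ = 13 ⇒ odd

m_sum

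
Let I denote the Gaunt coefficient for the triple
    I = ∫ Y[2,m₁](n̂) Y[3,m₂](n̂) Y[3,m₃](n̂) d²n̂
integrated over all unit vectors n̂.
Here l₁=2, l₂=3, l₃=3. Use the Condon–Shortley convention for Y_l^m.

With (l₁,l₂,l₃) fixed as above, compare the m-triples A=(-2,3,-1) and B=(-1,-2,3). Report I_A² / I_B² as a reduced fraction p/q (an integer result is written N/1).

2/5

l's match ⇒ only the (l;m) 3-j factors differ between A and B.
A: triangle coeff Δ(2,3,3) = 1/3780; Σ_t [2,2]: t=2:+1/96 = 1/96; (3j)²=1/42 [(2 3 3; -2 3 -1)], sign=+1
B: triangle coeff Δ(2,3,3) = 1/3780; Σ_t [1,1]: t=1:−1/48 = -1/48; (3j)²=5/84 [(2 3 3; -1 -2 3)], sign=-1
I_A²/I_B² = (1/42)/(5/84) = 2/5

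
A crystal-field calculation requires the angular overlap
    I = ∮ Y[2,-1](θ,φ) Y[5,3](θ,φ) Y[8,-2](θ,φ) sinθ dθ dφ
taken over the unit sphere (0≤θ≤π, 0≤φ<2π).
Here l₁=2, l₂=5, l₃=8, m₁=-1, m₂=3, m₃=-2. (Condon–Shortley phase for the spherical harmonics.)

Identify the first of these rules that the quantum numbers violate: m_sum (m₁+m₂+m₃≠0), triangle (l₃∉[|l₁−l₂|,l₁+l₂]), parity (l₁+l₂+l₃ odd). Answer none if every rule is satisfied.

m₁+m₂+m₃ = -1 + 3 − 2 = 0  ✓
triangle: |2−5|=3 ≤ l₃=8 ≤ 2+5=7  ✗
parity: l₁+l₂+l₃ = 15 is odd

triangle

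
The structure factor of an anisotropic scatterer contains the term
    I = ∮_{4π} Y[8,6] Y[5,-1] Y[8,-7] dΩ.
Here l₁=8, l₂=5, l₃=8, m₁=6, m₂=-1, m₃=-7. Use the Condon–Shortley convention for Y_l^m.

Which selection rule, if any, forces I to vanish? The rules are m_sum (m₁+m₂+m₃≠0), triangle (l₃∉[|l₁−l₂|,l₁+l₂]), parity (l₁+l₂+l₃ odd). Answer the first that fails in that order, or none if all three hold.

m_sum

azimuthal sum: 6 − 1 − 7 = -2  ✗
3 ≤ 8 ≤ 13 (triangle on l)
L = 8 + 5 + 8 = 21 (odd)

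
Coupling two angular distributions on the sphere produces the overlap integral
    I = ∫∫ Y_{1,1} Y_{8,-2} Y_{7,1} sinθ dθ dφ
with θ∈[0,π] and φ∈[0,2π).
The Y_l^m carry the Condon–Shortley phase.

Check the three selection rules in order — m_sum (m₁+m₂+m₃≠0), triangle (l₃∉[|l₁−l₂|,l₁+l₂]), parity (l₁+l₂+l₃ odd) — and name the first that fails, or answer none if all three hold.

m₁+m₂+m₃ = 1 − 2 + 1 = 0  ✓
triangle: |1−8|=7 ≤ l₃=7 ≤ 1+8=9  ✓
parity: l₁+l₂+l₃ = 16 is even  ✓

none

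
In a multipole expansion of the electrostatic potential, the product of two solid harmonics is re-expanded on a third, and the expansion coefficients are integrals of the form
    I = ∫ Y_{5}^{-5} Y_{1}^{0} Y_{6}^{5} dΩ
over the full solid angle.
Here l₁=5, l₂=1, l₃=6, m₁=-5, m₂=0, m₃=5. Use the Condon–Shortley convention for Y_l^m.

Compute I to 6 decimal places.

-0.135514

Checks pass: Σm=0; 12 even; l₃=6∈[4,6].
(2·5+1)(2·1+1)(2·6+1) = 429
Δ: 0! 10! 2! / 13! → 1/858
sum: t=0:+1/14400 = 1/14400
3j²(5 1 6; 0 0 0) = Δ·Π!·Σ² = 6/143  (sign +1)
sum: t=0:+1/3628800 = 1/3628800
3j²(5 1 6; -5 0 5) = Δ·Π!·Σ² = 1/78  (sign -1)
combine: 4πI² = 429·6/143·1/78 = 3/13
take √, sign -1: I = -0.13551395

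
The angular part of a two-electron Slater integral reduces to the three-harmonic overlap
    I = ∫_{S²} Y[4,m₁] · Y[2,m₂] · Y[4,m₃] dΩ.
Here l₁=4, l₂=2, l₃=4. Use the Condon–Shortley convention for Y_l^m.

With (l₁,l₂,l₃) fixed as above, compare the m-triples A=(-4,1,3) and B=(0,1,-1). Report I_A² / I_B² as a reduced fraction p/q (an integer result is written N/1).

Shared (l₁,l₂,l₃)=(4,2,4): N and (l;000)² cancel in I_A²/I_B².
A: Δ = 2!·6!·2!/11! = 1/13860; Racah Σ t=2..2: t=2:+1/1440 = 1/1440; ⇒ 3j(4 2 4; -4 1 3)² = 7/165, sgn -1
B: Δ = 2!·6!·2!/11! = 1/13860; Racah Σ t=1..2: t=1:−1/72 t=2:+1/96 = -1/288; ⇒ 3j(4 2 4; 0 1 -1)² = 1/462, sgn +1
I_A²/I_B² = (7/165)/(1/462) = 98/5

98/5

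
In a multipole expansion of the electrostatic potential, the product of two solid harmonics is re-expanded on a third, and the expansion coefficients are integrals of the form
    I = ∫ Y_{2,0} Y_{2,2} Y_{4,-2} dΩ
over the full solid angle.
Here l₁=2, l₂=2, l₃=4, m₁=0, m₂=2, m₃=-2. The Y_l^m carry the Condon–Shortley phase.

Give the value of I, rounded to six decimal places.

0.156078

Checks pass: Σm=0; 8 even; l₃=4∈[0,4].
(2·2+1)(2·2+1)(2·4+1) = 225
Δ: 0! 4! 4! / 9! → 1/630
sum: t=0:+1/16 = 1/16
3j²(2 2 4; 0 0 0) = Δ·Π!·Σ² = 2/35  (sign +1)
sum: t=0:+1/96 = 1/96
3j²(2 2 4; 0 2 -2) = Δ·Π!·Σ² = 1/42  (sign +1)
combine: 4πI² = 225·2/35·1/42 = 15/49
take √, sign +1: I = 0.15607835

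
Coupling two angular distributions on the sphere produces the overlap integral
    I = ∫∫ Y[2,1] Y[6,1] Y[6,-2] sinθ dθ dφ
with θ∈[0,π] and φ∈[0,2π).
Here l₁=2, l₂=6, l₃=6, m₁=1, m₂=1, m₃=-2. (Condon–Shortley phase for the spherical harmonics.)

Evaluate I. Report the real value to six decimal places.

0.088837

Rules hold: Σm=0, L=14 even, 4≤6≤8.
N = 5·13·13 = 845
Δ = 2!·2!·10!/15! = 1/90090
Racah Σ t=0..2: t=0:+1/69120 t=1:−1/14400 t=2:+1/69120 = -7/172800
⇒ 3j(2 6 6; 0 0 0)² = 14/715, sgn -1
Racah Σ t=0..1: t=0:+1/60480 t=1:−1/34560 = -1/80640
⇒ 3j(2 6 6; 1 1 -2)² = 6/1001, sgn -1
4πI² = N·(3j₀)²·(3jₘ)² = 12/121
I = +1·√(0.0991736/4π) = 0.08883682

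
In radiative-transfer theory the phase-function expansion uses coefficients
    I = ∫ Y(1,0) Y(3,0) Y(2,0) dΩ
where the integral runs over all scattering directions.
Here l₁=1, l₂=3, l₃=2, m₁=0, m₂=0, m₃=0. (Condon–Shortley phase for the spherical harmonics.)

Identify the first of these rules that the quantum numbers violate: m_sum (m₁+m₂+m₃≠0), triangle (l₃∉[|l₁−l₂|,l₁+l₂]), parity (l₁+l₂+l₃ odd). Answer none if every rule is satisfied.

none

m₁+m₂+m₃ = 0 + 0 + 0 = 0  ✓
triangle: |1−3|=2 ≤ l₃=2 ≤ 1+3=4  ✓
parity: l₁+l₂+l₃ = 6 is even  ✓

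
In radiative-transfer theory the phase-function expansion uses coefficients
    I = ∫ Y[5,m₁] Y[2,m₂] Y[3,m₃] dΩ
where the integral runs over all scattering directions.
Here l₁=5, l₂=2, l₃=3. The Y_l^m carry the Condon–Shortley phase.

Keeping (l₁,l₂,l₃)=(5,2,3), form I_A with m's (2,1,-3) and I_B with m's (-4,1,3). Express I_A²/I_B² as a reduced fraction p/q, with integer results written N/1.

1/12

Shared (l₁,l₂,l₃)=(5,2,3): N and (l;000)² cancel in I_A²/I_B².
A: Δ = 4!·6!·0!/11! = 1/2310; Racah Σ t=3..3: t=3:−1/4320 = -1/4320; ⇒ 3j(5 2 3; 2 1 -3)² = 1/330, sgn -1
B: Δ = 4!·6!·0!/11! = 1/2310; Racah Σ t=3..3: t=3:−1/4320 = -1/4320; ⇒ 3j(5 2 3; -4 1 3)² = 2/55, sgn -1
I_A²/I_B² = (1/330)/(2/55) = 1/12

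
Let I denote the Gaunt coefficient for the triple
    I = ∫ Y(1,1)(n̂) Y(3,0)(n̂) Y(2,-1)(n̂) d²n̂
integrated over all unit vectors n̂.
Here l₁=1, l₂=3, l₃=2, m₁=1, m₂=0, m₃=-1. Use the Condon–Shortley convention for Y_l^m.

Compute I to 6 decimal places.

0.143048

Checks pass: Σm=0; 6 even; l₃=2∈[2,4].
(2·1+1)(2·3+1)(2·2+1) = 105
Δ: 2! 0! 4! / 7! → 1/105
sum: t=1:−1/4 = -1/4
3j²(1 3 2; 0 0 0) = Δ·Π!·Σ² = 3/35  (sign -1)
sum: t=0:+1/12 = 1/12
3j²(1 3 2; 1 0 -1) = Δ·Π!·Σ² = 1/35  (sign -1)
combine: 4πI² = 105·3/35·1/35 = 9/35
take √, sign +1: I = 0.14304817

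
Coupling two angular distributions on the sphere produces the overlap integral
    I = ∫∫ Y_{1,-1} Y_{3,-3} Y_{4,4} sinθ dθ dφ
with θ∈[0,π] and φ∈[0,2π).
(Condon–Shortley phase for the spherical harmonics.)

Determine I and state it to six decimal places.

0.325735

Rules hold: Σm=0, L=8 even, 2≤4≤4.
N = 3·7·9 = 189
Δ = 0!·2!·6!/9! = 1/252
Racah Σ t=0..0: t=0:+1/36 = 1/36
⇒ 3j(1 3 4; 0 0 0)² = 4/63, sgn +1
Racah Σ t=0..0: t=0:+1/1440 = 1/1440
⇒ 3j(1 3 4; -1 -3 4)² = 1/9, sgn +1
4πI² = N·(3j₀)²·(3jₘ)² = 4/3
I = +1·√(1.33333/4π) = 0.32573501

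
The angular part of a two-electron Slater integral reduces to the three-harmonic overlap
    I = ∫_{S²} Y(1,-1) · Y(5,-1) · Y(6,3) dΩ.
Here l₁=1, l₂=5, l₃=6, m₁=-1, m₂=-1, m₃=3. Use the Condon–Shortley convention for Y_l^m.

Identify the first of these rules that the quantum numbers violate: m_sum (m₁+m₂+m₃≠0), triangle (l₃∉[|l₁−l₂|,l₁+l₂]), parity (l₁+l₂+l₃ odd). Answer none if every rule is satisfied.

azimuthal sum: -1 − 1 + 3 = 1  ✗
4 ≤ 6 ≤ 6 (triangle on l)
L = 1 + 5 + 6 = 12 (even)

m_sum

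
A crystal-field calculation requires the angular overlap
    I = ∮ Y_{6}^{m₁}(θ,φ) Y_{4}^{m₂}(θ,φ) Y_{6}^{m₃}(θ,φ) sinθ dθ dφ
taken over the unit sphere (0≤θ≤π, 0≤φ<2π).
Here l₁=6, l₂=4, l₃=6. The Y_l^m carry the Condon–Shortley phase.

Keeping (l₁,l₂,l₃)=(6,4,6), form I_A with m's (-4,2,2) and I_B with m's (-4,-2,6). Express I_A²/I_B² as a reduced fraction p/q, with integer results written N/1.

Same 6,4,6: normalisation and zero-m 3j drop out of the ratio.
A: Δ: 4! 8! 4! / 17! → 1/15315300; sum: t=2:+1/3870720 t=3:−1/181440 t=4:+1/138240 = 23/11612160; 3j²(6 4 6; -4 2 2) = Δ·Π!·Σ² = 529/204204  (sign +1)
B: Δ: 4! 8! 4! / 17! → 1/15315300; sum: t=2:+1/3870720 = 1/3870720; 3j²(6 4 6; -4 -2 6) = Δ·Π!·Σ² = 135/6188  (sign +1)
I_A²/I_B² = (529/204204)/(135/6188) = 529/4455

529/4455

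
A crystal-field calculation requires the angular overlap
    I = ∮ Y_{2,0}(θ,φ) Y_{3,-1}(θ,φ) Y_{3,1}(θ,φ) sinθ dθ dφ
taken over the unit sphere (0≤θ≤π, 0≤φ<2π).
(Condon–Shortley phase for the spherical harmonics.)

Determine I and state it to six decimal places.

-0.126157

Checks pass: Σm=0; 8 even; l₃=3∈[1,5].
(2·2+1)(2·3+1)(2·3+1) = 245
Δ: 2! 2! 4! / 9! → 1/3780
sum: t=0:+1/24 t=1:−1/4 t=2:+1/24 = -1/6
3j²(2 3 3; 0 0 0) = Δ·Π!·Σ² = 4/105  (sign +1)
sum: t=0:+1/16 t=1:−1/6 t=2:+1/96 = -3/32
3j²(2 3 3; 0 -1 1) = Δ·Π!·Σ² = 3/140  (sign -1)
combine: 4πI² = 245·4/105·3/140 = 1/5
take √, sign -1: I = -0.12615663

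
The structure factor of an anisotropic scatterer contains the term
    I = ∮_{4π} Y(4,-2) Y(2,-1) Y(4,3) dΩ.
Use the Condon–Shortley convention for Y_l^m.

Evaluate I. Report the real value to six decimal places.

Checks pass: Σm=0; 10 even; l₃=4∈[2,6].
(2·4+1)(2·2+1)(2·4+1) = 405
Δ: 2! 6! 2! / 11! → 1/13860
sum: t=0:+1/192 t=1:−1/36 t=2:+1/192 = -5/288
3j²(4 2 4; 0 0 0) = Δ·Π!·Σ² = 20/693  (sign -1)
sum: t=0:+1/1440 t=1:−1/240 = -1/288
3j²(4 2 4; -2 -1 3) = Δ·Π!·Σ² = 5/132  (sign +1)
combine: 4πI² = 405·20/693·5/132 = 375/847
take √, sign -1: I = -0.18770204

-0.187702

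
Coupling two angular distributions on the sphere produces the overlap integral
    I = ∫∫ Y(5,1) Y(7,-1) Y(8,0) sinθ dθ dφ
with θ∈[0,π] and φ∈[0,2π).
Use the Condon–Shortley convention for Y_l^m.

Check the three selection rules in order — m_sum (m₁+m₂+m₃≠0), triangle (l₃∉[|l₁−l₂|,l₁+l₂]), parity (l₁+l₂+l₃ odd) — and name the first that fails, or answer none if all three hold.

azimuthal sum: 1 − 1 + 0 = 0  ✓
2 ≤ 8 ≤ 12 (triangle on l)  ✓
L = 5 + 7 + 8 = 20 (even)  ✓

none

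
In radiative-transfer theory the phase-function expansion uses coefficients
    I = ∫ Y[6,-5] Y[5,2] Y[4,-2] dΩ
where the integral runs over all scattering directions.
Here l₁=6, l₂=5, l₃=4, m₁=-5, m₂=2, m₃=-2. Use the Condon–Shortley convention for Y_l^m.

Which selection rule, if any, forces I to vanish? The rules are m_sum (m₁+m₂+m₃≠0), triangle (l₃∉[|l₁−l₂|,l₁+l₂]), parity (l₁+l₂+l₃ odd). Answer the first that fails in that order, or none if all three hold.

m_sum

azimuthal sum: -5 + 2 − 2 = -5  ✗
1 ≤ 4 ≤ 11 (triangle on l)
L = 6 + 5 + 4 = 15 (odd)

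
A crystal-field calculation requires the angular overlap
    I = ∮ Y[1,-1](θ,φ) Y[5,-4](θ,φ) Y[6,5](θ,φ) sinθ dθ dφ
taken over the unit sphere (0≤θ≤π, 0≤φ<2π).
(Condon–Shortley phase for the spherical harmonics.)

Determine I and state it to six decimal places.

-0.303018

m-sum 0 ✓  L=12 even ✓  4≤6≤6 ✓
Π(2lᵢ+1) = 3×11×13 = 429
triangle coeff Δ(1,5,6) = 1/858
Σ_t [0,0]: t=0:+1/14400 = 1/14400
(3j)²=6/143 [(1 5 6; 0 0 0)], sign=+1
Σ_t [0,0]: t=0:+1/725760 = 1/725760
(3j)²=5/78 [(1 5 6; -1 -4 5)], sign=-1
⇒ 4πI² = 15/13
I = (-1)√(15/13/(4π)) = -0.30301841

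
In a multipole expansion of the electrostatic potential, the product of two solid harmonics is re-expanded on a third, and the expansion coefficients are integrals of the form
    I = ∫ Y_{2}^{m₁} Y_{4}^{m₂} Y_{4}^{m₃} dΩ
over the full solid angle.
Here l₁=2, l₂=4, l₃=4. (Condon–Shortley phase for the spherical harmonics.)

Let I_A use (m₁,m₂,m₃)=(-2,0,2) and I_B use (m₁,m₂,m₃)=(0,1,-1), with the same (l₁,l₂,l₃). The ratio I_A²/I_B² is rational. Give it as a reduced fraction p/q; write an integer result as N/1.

540/289

Shared (l₁,l₂,l₃)=(2,4,4): N and (l;000)² cancel in I_A²/I_B².
A: Δ = 2!·2!·6!/11! = 1/13860; Racah Σ t=2..2: t=2:+1/192 = 1/192; ⇒ 3j(2 4 4; -2 0 2)² = 3/77, sgn +1
B: Δ = 2!·2!·6!/11! = 1/13860; Racah Σ t=0..2: t=0:+1/480 t=1:−1/48 t=2:+1/144 = -17/1440; ⇒ 3j(2 4 4; 0 1 -1)² = 289/13860, sgn +1
I_A²/I_B² = (3/77)/(289/13860) = 540/289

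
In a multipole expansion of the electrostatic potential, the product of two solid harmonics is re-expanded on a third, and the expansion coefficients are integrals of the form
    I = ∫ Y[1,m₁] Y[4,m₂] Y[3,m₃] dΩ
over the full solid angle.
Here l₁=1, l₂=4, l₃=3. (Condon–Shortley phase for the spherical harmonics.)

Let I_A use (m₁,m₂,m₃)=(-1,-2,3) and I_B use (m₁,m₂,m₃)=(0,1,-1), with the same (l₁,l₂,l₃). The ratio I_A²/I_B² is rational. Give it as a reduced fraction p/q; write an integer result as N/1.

1/15

l's match ⇒ only the (l;m) 3-j factors differ between A and B.
A: triangle coeff Δ(1,4,3) = 1/252; Σ_t [2,2]: t=2:+1/1440 = 1/1440; (3j)²=1/252 [(1 4 3; -1 -2 3)], sign=+1
B: triangle coeff Δ(1,4,3) = 1/252; Σ_t [1,1]: t=1:−1/48 = -1/48; (3j)²=5/84 [(1 4 3; 0 1 -1)], sign=-1
I_A²/I_B² = (1/252)/(5/84) = 1/15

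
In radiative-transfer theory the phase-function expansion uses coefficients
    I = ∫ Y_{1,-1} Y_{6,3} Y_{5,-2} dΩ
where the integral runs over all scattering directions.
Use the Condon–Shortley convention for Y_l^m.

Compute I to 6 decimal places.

-0.245154

Checks pass: Σm=0; 12 even; l₃=5∈[5,7].
(2·1+1)(2·6+1)(2·5+1) = 429
Δ: 2! 0! 10! / 13! → 1/858
sum: t=1:−1/14400 = -1/14400
3j²(1 6 5; 0 0 0) = Δ·Π!·Σ² = 6/143  (sign +1)
sum: t=2:+1/60480 = 1/60480
3j²(1 6 5; -1 3 -2) = Δ·Π!·Σ² = 6/143  (sign -1)
combine: 4πI² = 429·6/143·6/143 = 108/143
take √, sign -1: I = -0.24515397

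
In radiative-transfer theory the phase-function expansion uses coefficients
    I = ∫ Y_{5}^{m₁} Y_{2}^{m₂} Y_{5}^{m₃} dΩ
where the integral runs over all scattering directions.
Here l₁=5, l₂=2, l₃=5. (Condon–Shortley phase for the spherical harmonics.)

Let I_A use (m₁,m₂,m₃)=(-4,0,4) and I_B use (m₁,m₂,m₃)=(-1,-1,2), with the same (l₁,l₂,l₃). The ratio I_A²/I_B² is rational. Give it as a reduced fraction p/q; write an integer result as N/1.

6/7

Shared (l₁,l₂,l₃)=(5,2,5): N and (l;000)² cancel in I_A²/I_B².
A: Δ = 2!·8!·2!/13! = 1/38610; Racah Σ t=1..2: t=1:−1/40320 t=2:+1/20160 = 1/40320; ⇒ 3j(5 2 5; -4 0 4)² = 6/715, sgn -1
B: Δ = 2!·8!·2!/13! = 1/38610; Racah Σ t=0..1: t=0:+1/2880 t=1:−1/1440 = -1/2880; ⇒ 3j(5 2 5; -1 -1 2)² = 7/715, sgn +1
I_A²/I_B² = (6/715)/(7/715) = 6/7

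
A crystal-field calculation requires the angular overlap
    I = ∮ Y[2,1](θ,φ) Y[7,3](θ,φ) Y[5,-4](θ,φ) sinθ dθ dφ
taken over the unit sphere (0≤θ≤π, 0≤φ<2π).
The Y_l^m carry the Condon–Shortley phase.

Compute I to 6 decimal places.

-0.071671

Checks pass: Σm=0; 14 even; l₃=5∈[5,9].
(2·2+1)(2·7+1)(2·5+1) = 825
Δ: 4! 0! 10! / 15! → 1/15015
sum: t=2:+1/57600 = 1/57600
3j²(2 7 5; 0 0 0) = Δ·Π!·Σ² = 21/715  (sign -1)
sum: t=1:−1/2177280 = -1/2177280
3j²(2 7 5; 1 3 -4) = Δ·Π!·Σ² = 8/3003  (sign +1)
combine: 4πI² = 825·21/715·8/3003 = 120/1859
take √, sign -1: I = -0.07167142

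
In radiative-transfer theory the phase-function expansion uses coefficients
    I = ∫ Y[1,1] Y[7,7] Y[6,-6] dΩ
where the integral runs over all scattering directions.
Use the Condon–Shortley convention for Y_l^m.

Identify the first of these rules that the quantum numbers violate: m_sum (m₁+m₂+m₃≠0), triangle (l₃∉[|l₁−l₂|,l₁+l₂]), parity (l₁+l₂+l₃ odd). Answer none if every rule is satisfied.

m_sum

azimuthal sum: 1 + 7 − 6 = 2  ✗
6 ≤ 6 ≤ 8 (triangle on l)
L = 1 + 7 + 6 = 14 (even)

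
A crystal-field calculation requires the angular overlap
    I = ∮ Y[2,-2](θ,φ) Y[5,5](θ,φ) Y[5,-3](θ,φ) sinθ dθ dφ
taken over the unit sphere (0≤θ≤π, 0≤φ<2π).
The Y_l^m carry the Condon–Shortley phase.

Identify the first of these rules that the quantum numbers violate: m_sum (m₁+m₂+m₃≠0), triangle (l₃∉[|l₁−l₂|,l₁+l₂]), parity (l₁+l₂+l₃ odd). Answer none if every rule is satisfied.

none

m₁+m₂+m₃ = -2 + 5 − 3 = 0  ✓
triangle: |2−5|=3 ≤ l₃=5 ≤ 2+5=7  ✓
parity: l₁+l₂+l₃ = 12 is even  ✓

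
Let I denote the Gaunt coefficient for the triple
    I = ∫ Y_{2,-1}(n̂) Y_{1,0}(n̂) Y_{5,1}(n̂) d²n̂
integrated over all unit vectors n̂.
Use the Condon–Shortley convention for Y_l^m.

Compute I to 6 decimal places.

triangle: need 1≤l₃≤3, have 5; I=0

0.000000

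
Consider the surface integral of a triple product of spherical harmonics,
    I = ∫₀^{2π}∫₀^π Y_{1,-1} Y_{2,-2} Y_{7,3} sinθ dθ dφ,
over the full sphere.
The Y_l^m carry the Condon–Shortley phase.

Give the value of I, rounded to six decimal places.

l₃=7 ∉ [1,3] — triangle fails ⇒ I = 0

0.000000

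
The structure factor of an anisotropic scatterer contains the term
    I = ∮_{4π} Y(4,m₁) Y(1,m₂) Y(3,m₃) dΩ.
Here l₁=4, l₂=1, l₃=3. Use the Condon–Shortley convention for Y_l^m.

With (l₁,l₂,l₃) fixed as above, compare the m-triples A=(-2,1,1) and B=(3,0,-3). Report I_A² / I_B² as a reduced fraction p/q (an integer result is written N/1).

15/7

Same 4,1,3: normalisation and zero-m 3j drop out of the ratio.
A: Δ: 2! 6! 0! / 9! → 1/252; sum: t=2:+1/96 = 1/96; 3j²(4 1 3; -2 1 1) = Δ·Π!·Σ² = 5/84  (sign +1)
B: Δ: 2! 6! 0! / 9! → 1/252; sum: t=1:−1/720 = -1/720; 3j²(4 1 3; 3 0 -3) = Δ·Π!·Σ² = 1/36  (sign -1)
I_A²/I_B² = (5/84)/(1/36) = 15/7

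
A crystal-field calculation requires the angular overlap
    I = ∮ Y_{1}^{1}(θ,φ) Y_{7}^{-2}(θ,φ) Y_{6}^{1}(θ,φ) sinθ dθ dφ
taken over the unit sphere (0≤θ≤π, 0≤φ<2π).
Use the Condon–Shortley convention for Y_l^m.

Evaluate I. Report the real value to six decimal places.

0.209937

Checks pass: Σm=0; 14 even; l₃=6∈[6,8].
(2·1+1)(2·7+1)(2·6+1) = 585
Δ: 2! 0! 12! / 15! → 1/1365
sum: t=1:−1/518400 = -1/518400
3j²(1 7 6; 0 0 0) = Δ·Π!·Σ² = 7/195  (sign -1)
sum: t=0:+1/1209600 = 1/1209600
3j²(1 7 6; 1 -2 1) = Δ·Π!·Σ² = 12/455  (sign -1)
combine: 4πI² = 585·7/195·12/455 = 36/65
take √, sign +1: I = 0.20993732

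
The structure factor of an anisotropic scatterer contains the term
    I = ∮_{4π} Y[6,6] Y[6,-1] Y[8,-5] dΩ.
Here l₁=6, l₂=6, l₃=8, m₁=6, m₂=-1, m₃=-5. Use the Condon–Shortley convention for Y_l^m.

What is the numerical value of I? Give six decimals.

m-sum 0 ✓  L=20 even ✓  0≤8≤12 ✓
Π(2lᵢ+1) = 13×13×17 = 2873
triangle coeff Δ(6,6,8) = 1/1309458150
Σ_t [0,4]: t=0:+1/49766400 t=1:−1/3110400 t=2:+1/1327104 t=3:−1/3110400 t=4:+1/49766400 = 1/6635520
(3j)²=350/46189 [(6 6 8; 0 0 0)], sign=+1
Σ_t [0,0]: t=0:+1/696729600 = 1/696729600
(3j)²=11/646 [(6 6 8; 6 -1 -5)], sign=-1
⇒ 4πI² = 2275/6137
I = (-1)√(2275/6137/(4π)) = -0.17175433

-0.171754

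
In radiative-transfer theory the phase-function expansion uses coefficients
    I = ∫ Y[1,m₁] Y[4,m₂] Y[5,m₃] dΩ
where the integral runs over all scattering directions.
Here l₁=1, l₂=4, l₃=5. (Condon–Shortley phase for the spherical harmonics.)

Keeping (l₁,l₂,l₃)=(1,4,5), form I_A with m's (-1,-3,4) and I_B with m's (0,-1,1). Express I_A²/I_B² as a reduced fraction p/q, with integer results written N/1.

Shared (l₁,l₂,l₃)=(1,4,5): N and (l;000)² cancel in I_A²/I_B².
A: Δ = 0!·2!·8!/11! = 1/495; Racah Σ t=0..0: t=0:+1/10080 = 1/10080; ⇒ 3j(1 4 5; -1 -3 4)² = 4/55, sgn -1
B: Δ = 0!·2!·8!/11! = 1/495; Racah Σ t=0..0: t=0:+1/720 = 1/720; ⇒ 3j(1 4 5; 0 -1 1)² = 8/165, sgn +1
I_A²/I_B² = (4/55)/(8/165) = 3/2

3/2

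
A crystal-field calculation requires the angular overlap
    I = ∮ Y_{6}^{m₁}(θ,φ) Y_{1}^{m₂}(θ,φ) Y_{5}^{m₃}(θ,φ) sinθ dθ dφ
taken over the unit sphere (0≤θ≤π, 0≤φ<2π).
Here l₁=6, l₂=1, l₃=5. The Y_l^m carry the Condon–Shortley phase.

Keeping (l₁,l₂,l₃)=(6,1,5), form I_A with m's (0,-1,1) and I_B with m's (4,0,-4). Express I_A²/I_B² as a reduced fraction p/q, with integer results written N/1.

Shared (l₁,l₂,l₃)=(6,1,5): N and (l;000)² cancel in I_A²/I_B².
A: Δ = 2!·10!·0!/13! = 1/858; Racah Σ t=0..0: t=0:+1/34560 = 1/34560; ⇒ 3j(6 1 5; 0 -1 1)² = 5/286, sgn +1
B: Δ = 2!·10!·0!/13! = 1/858; Racah Σ t=1..1: t=1:−1/362880 = -1/362880; ⇒ 3j(6 1 5; 4 0 -4)² = 10/429, sgn +1
I_A²/I_B² = (5/286)/(10/429) = 3/4

3/4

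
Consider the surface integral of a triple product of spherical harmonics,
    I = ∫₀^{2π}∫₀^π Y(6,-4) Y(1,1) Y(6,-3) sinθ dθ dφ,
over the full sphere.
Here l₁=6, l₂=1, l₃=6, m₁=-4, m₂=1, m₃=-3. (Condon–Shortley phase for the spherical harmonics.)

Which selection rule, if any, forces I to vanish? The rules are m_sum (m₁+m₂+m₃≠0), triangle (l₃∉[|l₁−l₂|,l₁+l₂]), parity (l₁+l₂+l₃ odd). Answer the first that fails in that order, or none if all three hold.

m_sum

Σmᵢ = -6  ✗
l₃∈[|l₁−l₂|,l₁+l₂]=[5,7], have l₃=6
Σlᵢ = 13 ⇒ odd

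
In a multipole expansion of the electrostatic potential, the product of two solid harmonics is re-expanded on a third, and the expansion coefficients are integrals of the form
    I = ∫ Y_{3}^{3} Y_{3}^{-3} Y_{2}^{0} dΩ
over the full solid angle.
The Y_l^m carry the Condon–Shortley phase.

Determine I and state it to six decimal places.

Rules hold: Σm=0, L=8 even, 0≤2≤6.
N = 7·7·5 = 245
Δ = 4!·2!·2!/9! = 1/3780
Racah Σ t=1..3: t=1:−1/24 t=2:+1/4 t=3:−1/24 = 1/6
⇒ 3j(3 3 2; 0 0 0)² = 4/105, sgn +1
Racah Σ t=0..0: t=0:+1/96 = 1/96
⇒ 3j(3 3 2; 3 -3 0)² = 5/84, sgn +1
4πI² = N·(3j₀)²·(3jₘ)² = 5/9
I = +1·√(0.555556/4π) = 0.21026104

0.210261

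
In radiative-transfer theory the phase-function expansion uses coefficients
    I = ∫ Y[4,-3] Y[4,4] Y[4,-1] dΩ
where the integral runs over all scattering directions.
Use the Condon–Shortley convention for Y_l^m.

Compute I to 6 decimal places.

-0.168431

Rules hold: Σm=0, L=12 even, 0≤4≤8.
N = 9·9·9 = 729
Δ = 4!·4!·4!/13! = 1/450450
Racah Σ t=0..4: t=0:+1/13824 t=1:−1/216 t=2:+1/64 t=3:−1/216 t=4:+1/13824 = 5/768
⇒ 3j(4 4 4; 0 0 0)² = 18/1001, sgn +1
Racah Σ t=4..4: t=4:+1/3456 = 1/3456
⇒ 3j(4 4 4; -3 4 -1)² = 35/1287, sgn -1
4πI² = N·(3j₀)²·(3jₘ)² = 7290/20449
I = -1·√(0.356497/4π) = -0.16843130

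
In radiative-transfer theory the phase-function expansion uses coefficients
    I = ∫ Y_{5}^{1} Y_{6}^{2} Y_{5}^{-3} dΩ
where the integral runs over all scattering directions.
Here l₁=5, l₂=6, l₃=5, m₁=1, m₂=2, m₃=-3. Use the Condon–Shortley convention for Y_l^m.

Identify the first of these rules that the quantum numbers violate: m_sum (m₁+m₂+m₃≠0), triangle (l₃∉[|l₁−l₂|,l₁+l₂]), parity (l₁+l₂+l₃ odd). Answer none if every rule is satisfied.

none

m₁+m₂+m₃ = 1 + 2 − 3 = 0  ✓
triangle: |5−6|=1 ≤ l₃=5 ≤ 5+6=11  ✓
parity: l₁+l₂+l₃ = 16 is even  ✓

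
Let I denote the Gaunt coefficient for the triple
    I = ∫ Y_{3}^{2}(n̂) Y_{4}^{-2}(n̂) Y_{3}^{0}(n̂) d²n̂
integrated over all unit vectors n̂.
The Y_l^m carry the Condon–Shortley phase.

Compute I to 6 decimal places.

m-sum 0 ✓  L=10 even ✓  1≤3≤7 ✓
Π(2lᵢ+1) = 7×9×7 = 441
triangle coeff Δ(3,4,3) = 1/34650
Σ_t [1,3]: t=1:−1/72 t=2:+1/16 t=3:−1/72 = 5/144
(3j)²=2/77 [(3 4 3; 0 0 0)], sign=-1
Σ_t [0,1]: t=0:+1/96 t=1:−1/72 = -1/288
(3j)²=1/462 [(3 4 3; 2 -2 0)], sign=+1
⇒ 4πI² = 3/121
I = (-1)√(3/121/(4π)) = -0.04441841

-0.044418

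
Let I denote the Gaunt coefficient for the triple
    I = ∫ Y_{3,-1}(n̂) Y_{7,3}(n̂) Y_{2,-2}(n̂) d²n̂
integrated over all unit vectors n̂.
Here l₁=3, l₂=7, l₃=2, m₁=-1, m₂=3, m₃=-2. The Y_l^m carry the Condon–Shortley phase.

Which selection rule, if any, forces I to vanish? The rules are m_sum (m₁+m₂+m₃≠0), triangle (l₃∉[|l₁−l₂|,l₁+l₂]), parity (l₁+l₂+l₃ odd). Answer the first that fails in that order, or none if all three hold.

m₁+m₂+m₃ = -1 + 3 − 2 = 0  ✓
triangle: |3−7|=4 ≤ l₃=2 ≤ 3+7=10  ✗
parity: l₁+l₂+l₃ = 12 is even

triangle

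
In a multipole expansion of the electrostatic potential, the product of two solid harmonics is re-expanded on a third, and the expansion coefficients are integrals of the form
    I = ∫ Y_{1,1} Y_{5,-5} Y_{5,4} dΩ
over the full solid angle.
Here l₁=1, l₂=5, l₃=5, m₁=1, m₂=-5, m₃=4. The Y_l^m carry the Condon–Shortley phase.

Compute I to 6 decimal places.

0.000000

l₁+l₂+l₃=11 is odd: 3j(l;000)=0 ⇒ I=0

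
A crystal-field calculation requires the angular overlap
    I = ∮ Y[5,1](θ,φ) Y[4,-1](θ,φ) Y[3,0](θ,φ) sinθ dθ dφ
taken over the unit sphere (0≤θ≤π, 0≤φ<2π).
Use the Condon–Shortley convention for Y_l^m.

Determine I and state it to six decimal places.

m-sum 0 ✓  L=12 even ✓  1≤3≤9 ✓
Π(2lᵢ+1) = 11×9×7 = 693
triangle coeff Δ(5,4,3) = 1/180180
Σ_t [2,4]: t=2:+1/576 t=3:−1/144 t=4:+1/576 = -1/288
(3j)²=20/1001 [(5 4 3; 0 0 0)], sign=+1
Σ_t [1,3]: t=1:−1/1440 t=2:+1/192 t=3:−1/432 = 19/8640
(3j)²=361/30030 [(5 4 3; 1 -1 0)], sign=-1
⇒ 4πI² = 2166/13013
I = (-1)√(2166/13013/(4π)) = -0.11508947

-0.115089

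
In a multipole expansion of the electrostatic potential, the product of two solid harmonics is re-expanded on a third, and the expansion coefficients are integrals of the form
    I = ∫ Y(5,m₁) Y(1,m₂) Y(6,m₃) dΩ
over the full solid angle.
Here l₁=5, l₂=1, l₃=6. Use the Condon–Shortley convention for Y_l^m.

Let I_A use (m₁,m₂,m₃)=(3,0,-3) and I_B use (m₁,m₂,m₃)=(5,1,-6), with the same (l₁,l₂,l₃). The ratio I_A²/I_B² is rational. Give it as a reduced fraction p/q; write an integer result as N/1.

l's match ⇒ only the (l;m) 3-j factors differ between A and B.
A: triangle coeff Δ(5,1,6) = 1/858; Σ_t [0,0]: t=0:+1/80640 = 1/80640; (3j)²=9/286 [(5 1 6; 3 0 -3)], sign=-1
B: triangle coeff Δ(5,1,6) = 1/858; Σ_t [0,0]: t=0:+1/7257600 = 1/7257600; (3j)²=1/13 [(5 1 6; 5 1 -6)], sign=+1
I_A²/I_B² = (9/286)/(1/13) = 9/22

9/22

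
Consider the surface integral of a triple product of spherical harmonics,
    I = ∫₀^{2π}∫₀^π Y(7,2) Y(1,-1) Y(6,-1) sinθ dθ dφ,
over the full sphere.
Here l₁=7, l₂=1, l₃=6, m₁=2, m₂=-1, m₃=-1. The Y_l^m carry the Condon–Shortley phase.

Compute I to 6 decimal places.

0.209937

Rules hold: Σm=0, L=14 even, 6≤6≤8.
N = 15·3·13 = 585
Δ = 2!·12!·0!/15! = 1/1365
Racah Σ t=1..1: t=1:−1/518400 = -1/518400
⇒ 3j(7 1 6; 0 0 0)² = 7/195, sgn -1
Racah Σ t=0..0: t=0:+1/1209600 = 1/1209600
⇒ 3j(7 1 6; 2 -1 -1)² = 12/455, sgn -1
4πI² = N·(3j₀)²·(3jₘ)² = 36/65
I = +1·√(0.553846/4π) = 0.20993732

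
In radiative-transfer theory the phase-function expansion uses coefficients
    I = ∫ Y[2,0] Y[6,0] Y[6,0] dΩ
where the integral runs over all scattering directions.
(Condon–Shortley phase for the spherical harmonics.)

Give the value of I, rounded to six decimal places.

Rules hold: Σm=0, L=14 even, 4≤6≤8.
N = 5·13·13 = 845
Δ = 2!·2!·10!/15! = 1/90090
Racah Σ t=0..2: t=0:+1/69120 t=1:−1/14400 t=2:+1/69120 = -7/172800
⇒ 3j(2 6 6; 0 0 0)² = 14/715, sgn -1
(m-triple is (0,0,0) — same symbol as above.)
4πI² = N·(3j₀)²·(3jₘ)² = 196/605
I = +1·√(0.323967/4π) = 0.16056298

0.160563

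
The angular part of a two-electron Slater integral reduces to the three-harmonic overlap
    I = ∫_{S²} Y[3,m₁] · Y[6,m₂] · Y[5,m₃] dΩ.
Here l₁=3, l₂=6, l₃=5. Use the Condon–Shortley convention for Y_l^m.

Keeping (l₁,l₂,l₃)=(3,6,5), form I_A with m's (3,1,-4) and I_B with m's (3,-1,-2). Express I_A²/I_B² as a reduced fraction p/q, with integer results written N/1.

12/49

Shared (l₁,l₂,l₃)=(3,6,5): N and (l;000)² cancel in I_A²/I_B².
A: Δ = 4!·2!·8!/15! = 1/675675; Racah Σ t=0..0: t=0:+1/241920 = 1/241920; ⇒ 3j(3 6 5; 3 1 -4)² = 4/1001, sgn -1
B: Δ = 4!·2!·8!/15! = 1/675675; Racah Σ t=0..0: t=0:+1/34560 = 1/34560; ⇒ 3j(3 6 5; 3 -1 -2)² = 7/429, sgn -1
I_A²/I_B² = (4/1001)/(7/429) = 12/49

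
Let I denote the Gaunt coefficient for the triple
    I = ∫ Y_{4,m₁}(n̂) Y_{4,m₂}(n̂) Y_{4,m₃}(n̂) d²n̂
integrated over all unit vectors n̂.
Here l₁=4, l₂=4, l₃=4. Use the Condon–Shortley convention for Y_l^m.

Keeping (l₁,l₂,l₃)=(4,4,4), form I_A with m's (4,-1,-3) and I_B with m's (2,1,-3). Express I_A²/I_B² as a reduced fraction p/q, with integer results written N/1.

Shared (l₁,l₂,l₃)=(4,4,4): N and (l;000)² cancel in I_A²/I_B².
A: Δ = 4!·4!·4!/13! = 1/450450; Racah Σ t=0..0: t=0:+1/3456 = 1/3456; ⇒ 3j(4 4 4; 4 -1 -3)² = 35/1287, sgn -1
B: Δ = 4!·4!·4!/13! = 1/450450; Racah Σ t=1..2: t=1:−1/864 t=2:+1/576 = 1/1728; ⇒ 3j(4 4 4; 2 1 -3)² = 5/1287, sgn -1
I_A²/I_B² = (35/1287)/(5/1287) = 7/1

7/1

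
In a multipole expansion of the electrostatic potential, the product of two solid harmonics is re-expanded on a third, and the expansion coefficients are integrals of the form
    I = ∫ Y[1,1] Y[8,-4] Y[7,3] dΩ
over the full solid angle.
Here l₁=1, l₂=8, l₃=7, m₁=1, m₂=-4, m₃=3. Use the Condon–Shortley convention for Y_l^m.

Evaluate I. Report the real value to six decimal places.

Rules hold: Σm=0, L=16 even, 7≤7≤9.
N = 3·17·15 = 765
Δ = 2!·0!·14!/17! = 1/2040
Racah Σ t=1..1: t=1:−1/25401600 = -1/25401600
⇒ 3j(1 8 7; 0 0 0)² = 8/255, sgn +1
Racah Σ t=0..0: t=0:+1/174182400 = 1/174182400
⇒ 3j(1 8 7; 1 -4 3)² = 11/340, sgn +1
4πI² = N·(3j₀)²·(3jₘ)² = 66/85
I = +1·√(0.776471/4π) = 0.24857507

0.248575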